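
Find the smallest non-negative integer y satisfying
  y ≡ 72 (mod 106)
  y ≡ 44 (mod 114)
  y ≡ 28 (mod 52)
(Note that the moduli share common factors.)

gcd(106, 114) = 2 and 2 | (44 − 72), so the pair is consistent; merging gives y ≡ 3464 (mod 6042), where 6042 = lcm(106, 114).
gcd(6042, 52) = 2 and 2 | (28 − 3464), so the pair is consistent; merging gives y ≡ 63884 (mod 157092), where 157092 = lcm(6042, 52).
The solution is unique modulo lcm(106, 114, 52) = 157092.

63884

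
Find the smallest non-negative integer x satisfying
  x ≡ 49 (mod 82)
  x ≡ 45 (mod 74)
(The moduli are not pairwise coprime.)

Combine the congruences pairwise.
gcd(82, 74) = 2 and 2 | (45 − 49), so the pair is consistent; merging gives x ≡ 1525 (mod 3034), where 3034 = lcm(82, 74).
The solution is unique modulo lcm(82, 74) = 3034.

1525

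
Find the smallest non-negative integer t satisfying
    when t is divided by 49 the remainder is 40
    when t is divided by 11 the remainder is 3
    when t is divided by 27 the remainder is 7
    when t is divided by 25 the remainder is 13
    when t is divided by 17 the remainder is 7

The moduli are pairwise coprime; N = 49·11·27·25·17 = 6185025.
N/49 = 126225; 126225 ≡ 1 (mod 49), inverse 1.
N/11 = 562275; 562275 ≡ 10 (mod 11); 10·10 ≡ 1, so inverse 10.
N/27 = 229075; 229075 ≡ 7 (mod 27); 7·4 ≡ 1, so inverse 4.
N/25 = 247401; 247401 ≡ 1 (mod 25), inverse 1.
N/17 = 363825; 363825 ≡ 8 (mod 17); 8·15 ≡ 1, so inverse 15.
t ≡ 40·126225·1 + 3·562275·10 + 7·229075·4 + 13·247401·1 + 7·363825·15 = 69749188.
69749188 mod 6185025 = 1713913.

1713913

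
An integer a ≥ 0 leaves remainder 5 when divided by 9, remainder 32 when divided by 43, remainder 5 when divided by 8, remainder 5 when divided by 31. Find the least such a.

From a ≡ 5 (mod 9) write a = 5 + 9t. Substituting into a ≡ 32 (mod 43) gives 9t ≡ 27 (mod 43), and since 9⁻¹ ≡ 24 (mod 43), t ≡ 3. Hence a ≡ 5 + 9·3 = 32 (mod 387).
From a ≡ 32 (mod 387) write a = 32 + 387t. Substituting into a ≡ 5 (mod 8) gives 387t ≡ 5 (mod 8), and since 3⁻¹ ≡ 3 (mod 8), t ≡ 7. Hence a ≡ 32 + 387·7 = 2741 (mod 3096).
From a ≡ 2741 (mod 3096) write a = 2741 + 3096t. Substituting into a ≡ 5 (mod 31) gives 3096t ≡ 23 (mod 31), and since 27⁻¹ ≡ 23 (mod 31), t ≡ 2. Hence a ≡ 2741 + 3096·2 = 8933 (mod 95976).

8933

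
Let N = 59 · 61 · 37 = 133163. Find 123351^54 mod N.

103490

Mod 59: 123351 ≡ 41; 41^54 ≡ 4 (mod 59).
Mod 61: 123351 ≡ 9; 9^54 ≡ 34 (mod 61).
Mod 37: 123351 ≡ 30; by Fermat, exponent reduces to 54 mod 36 = 18; 30^18 ≡ 1 (mod 37).
Combine by CRT: x ≡ 4 (mod 59), x ≡ 34 (mod 61), x ≡ 1 (mod 37) ⇒ x ≡ 103490 (mod 133163).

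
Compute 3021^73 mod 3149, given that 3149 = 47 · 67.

814

Mod 47: 3021 ≡ 13; by Fermat, exponent reduces to 73 mod 46 = 27; 13^27 ≡ 15 (mod 47).
Mod 67: 3021 ≡ 6; by Fermat, exponent reduces to 73 mod 66 = 7; 6^7 ≡ 10 (mod 67).
Combine by CRT: x ≡ 15 (mod 47), x ≡ 10 (mod 67) ⇒ x ≡ 814 (mod 3149).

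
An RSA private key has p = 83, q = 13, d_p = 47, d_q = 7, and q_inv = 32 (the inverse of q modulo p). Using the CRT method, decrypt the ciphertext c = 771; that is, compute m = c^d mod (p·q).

m₁ = c^(d_p) mod p: c ≡ 24 (mod 83), and 24^47 mod 83 = 42.
m₂ = c^(d_q) mod q: c ≡ 4 (mod 13), and 4^7 mod 13 = 4.
h = q_inv·(m₁ − m₂) mod p = 32·(42 − 4) mod 83 = 54.
m = m₂ + h·q = 4 + 54·13 = 706.

706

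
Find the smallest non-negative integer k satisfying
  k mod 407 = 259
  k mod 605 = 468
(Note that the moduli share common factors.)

gcd(407, 605) = 11 and 11 | (468 − 259), so the pair is consistent; merging gives k ≡ 1073 (mod 22385), where 22385 = lcm(407, 605).
The solution is unique modulo lcm(407, 605) = 22385.

1073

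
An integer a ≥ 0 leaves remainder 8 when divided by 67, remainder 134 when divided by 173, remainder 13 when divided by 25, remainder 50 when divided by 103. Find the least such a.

The moduli are pairwise coprime; N = 67·173·25·103 = 29846825.
N/67 = 445475; 445475 ≡ 59 (mod 67); 59·25 ≡ 1, so inverse 25.
N/173 = 172525; 172525 ≡ 44 (mod 173); 44·59 ≡ 1, so inverse 59.
N/25 = 1193873; 1193873 ≡ 23 (mod 25); 23·12 ≡ 1, so inverse 12.
N/103 = 289775; 289775 ≡ 36 (mod 103); 36·83 ≡ 1, so inverse 83.
a ≡ 8·445475·25 + 134·172525·59 + 13·1193873·12 + 50·289775·83 = 2841888088.
2841888088 mod 29846825 = 6439713.

6439713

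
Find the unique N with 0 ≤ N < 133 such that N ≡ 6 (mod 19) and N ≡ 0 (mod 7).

63

From N ≡ 6 (mod 19) write N = 6 + 19t. Substituting into N ≡ 0 (mod 7) gives 19t ≡ 1 (mod 7), and since 5⁻¹ ≡ 3 (mod 7), t ≡ 3. Hence N ≡ 6 + 19·3 = 63 (mod 133).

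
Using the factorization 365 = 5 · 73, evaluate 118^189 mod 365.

Mod 5: 118 ≡ 3; by Fermat, exponent reduces to 189 mod 4 = 1; 3^1 ≡ 3 (mod 5).
Mod 73: 118 ≡ 45; by Fermat, exponent reduces to 189 mod 72 = 45; 45^45 ≡ 10 (mod 73).
Combine by CRT: x ≡ 3 (mod 5), x ≡ 10 (mod 73) ⇒ x ≡ 83 (mod 365).

83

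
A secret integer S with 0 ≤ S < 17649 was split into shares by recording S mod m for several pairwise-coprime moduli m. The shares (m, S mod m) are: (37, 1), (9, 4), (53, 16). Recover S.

The moduli are pairwise coprime; N = 37·9·53 = 17649.
N/37 = 477; 477 ≡ 33 (mod 37); 33·9 ≡ 1, so inverse 9.
N/9 = 1961; 1961 ≡ 8 (mod 9); 8·8 ≡ 1, so inverse 8.
N/53 = 333; 333 ≡ 15 (mod 53); 15·46 ≡ 1, so inverse 46.
S ≡ 1·477·9 + 4·1961·8 + 16·333·46 = 312133.
312133 mod 17649 = 12100.

12100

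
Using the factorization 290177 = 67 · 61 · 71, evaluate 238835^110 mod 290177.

Mod 67: 238835 ≡ 47; by Fermat, exponent reduces to 110 mod 66 = 44; 47^44 ≡ 37 (mod 67).
Mod 61: 238835 ≡ 20; by Fermat, exponent reduces to 110 mod 60 = 50; 20^50 ≡ 1 (mod 61).
Mod 71: 238835 ≡ 62; by Fermat, exponent reduces to 110 mod 70 = 40; 62^40 ≡ 48 (mod 71).
Combine by CRT: x ≡ 37 (mod 67), x ≡ 1 (mod 61), x ≡ 48 (mod 71) ⇒ x ≡ 20070 (mod 290177).

20070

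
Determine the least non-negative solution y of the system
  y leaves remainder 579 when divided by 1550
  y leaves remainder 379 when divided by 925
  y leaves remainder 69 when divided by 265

1683879

Combine the congruences pairwise.
gcd(1550, 925) = 25 and 25 | (379 − 579), so the pair is consistent; merging gives y ≡ 20729 (mod 57350), where 57350 = lcm(1550, 925).
gcd(57350, 265) = 5 and 5 | (69 − 20729), so the pair is consistent; merging gives y ≡ 1683879 (mod 3039550), where 3039550 = lcm(57350, 265).
The solution is unique modulo lcm(1550, 925, 265) = 3039550.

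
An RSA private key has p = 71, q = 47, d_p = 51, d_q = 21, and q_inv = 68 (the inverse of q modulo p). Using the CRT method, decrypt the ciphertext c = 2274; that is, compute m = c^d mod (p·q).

216

m₁ = c^(d_p) mod p: c ≡ 2 (mod 71), and 2^51 mod 71 = 3.
m₂ = c^(d_q) mod q: c ≡ 18 (mod 47), and 18^21 mod 47 = 28.
h = q_inv·(m₁ − m₂) mod p = 68·(3 − 28) mod 71 = 4.
m = m₂ + h·q = 28 + 4·47 = 216.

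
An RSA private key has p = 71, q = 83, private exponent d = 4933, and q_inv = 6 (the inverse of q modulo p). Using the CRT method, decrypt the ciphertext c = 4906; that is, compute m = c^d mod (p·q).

d_p = d mod (p−1) = 4933 mod 70 = 33; d_q = d mod (q−1) = 13.
m₁ = c^(d_p) mod p: c ≡ 7 (mod 71), and 7^33 mod 71 = 42.
m₂ = c^(d_q) mod q: c ≡ 9 (mod 83), and 9^13 mod 83 = 78.
h = q_inv·(m₁ − m₂) mod p = 6·(42 − 78) mod 71 = 68.
m = m₂ + h·q = 78 + 68·83 = 5722.

5722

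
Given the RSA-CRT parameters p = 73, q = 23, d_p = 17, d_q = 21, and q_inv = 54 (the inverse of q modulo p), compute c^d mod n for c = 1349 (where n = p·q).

m₁ = c^(d_p) mod p: c ≡ 35 (mod 73), and 35^17 mod 73 = 25.
m₂ = c^(d_q) mod q: c ≡ 15 (mod 23), and 15^21 mod 23 = 20.
h = q_inv·(m₁ − m₂) mod p = 54·(25 − 20) mod 73 = 51.
m = m₂ + h·q = 20 + 51·23 = 1193.

1193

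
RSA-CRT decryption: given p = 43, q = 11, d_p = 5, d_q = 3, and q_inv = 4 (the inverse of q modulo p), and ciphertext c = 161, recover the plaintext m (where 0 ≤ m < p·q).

156

m₁ = c^(d_p) mod p: c ≡ 32 (mod 43), and 32^5 mod 43 = 27.
m₂ = c^(d_q) mod q: c ≡ 7 (mod 11), and 7^3 mod 11 = 2.
h = q_inv·(m₁ − m₂) mod p = 4·(27 − 2) mod 43 = 14.
m = m₂ + h·q = 2 + 14·11 = 156.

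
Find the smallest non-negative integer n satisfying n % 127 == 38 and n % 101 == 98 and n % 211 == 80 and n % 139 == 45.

175560520

The moduli are pairwise coprime; M = 127·101·211·139 = 376203083.
M/127 = 2962229; 2962229 ≡ 81 (mod 127); 81·69 ≡ 1, so inverse 69.
M/101 = 3724783; 3724783 ≡ 4 (mod 101); 4·76 ≡ 1, so inverse 76.
M/211 = 1782953; 1782953 ≡ 3 (mod 211); 3·141 ≡ 1, so inverse 141.
M/139 = 2706497; 2706497 ≡ 28 (mod 139); 28·5 ≡ 1, so inverse 5.
n ≡ 38·2962229·69 + 98·3724783·76 + 80·1782953·141 + 45·2706497·5 = 56229819887.
56229819887 mod 376203083 = 175560520.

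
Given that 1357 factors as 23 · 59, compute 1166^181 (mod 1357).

144

Mod 23: 1166 ≡ 16; by Fermat, exponent reduces to 181 mod 22 = 5; 16^5 ≡ 6 (mod 23).
Mod 59: 1166 ≡ 45; by Fermat, exponent reduces to 181 mod 58 = 7; 45^7 ≡ 26 (mod 59).
Combine by CRT: x ≡ 6 (mod 23), x ≡ 26 (mod 59) ⇒ x ≡ 144 (mod 1357).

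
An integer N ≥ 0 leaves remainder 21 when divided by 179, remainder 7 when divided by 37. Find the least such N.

4854

From N ≡ 21 (mod 179) write N = 21 + 179t. Substituting into N ≡ 7 (mod 37) gives 179t ≡ 23 (mod 37), and since 31⁻¹ ≡ 6 (mod 37), t ≡ 27. Hence N ≡ 21 + 179·27 = 4854 (mod 6623).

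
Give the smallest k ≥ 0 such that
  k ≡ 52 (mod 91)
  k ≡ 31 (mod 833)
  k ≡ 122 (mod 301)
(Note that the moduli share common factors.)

gcd(91, 833) = 7 and 7 | (31 − 52), so the pair is consistent; merging gives k ≡ 6695 (mod 10829), where 10829 = lcm(91, 833).
gcd(10829, 301) = 7 and 7 | (122 − 6695), so the pair is consistent; merging gives k ≡ 396539 (mod 465647), where 465647 = lcm(10829, 301).
The solution is unique modulo lcm(91, 833, 301) = 465647.

396539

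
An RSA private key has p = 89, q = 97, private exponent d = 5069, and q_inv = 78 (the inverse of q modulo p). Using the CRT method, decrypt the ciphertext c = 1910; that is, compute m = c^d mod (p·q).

5452

d_p = d mod (p−1) = 5069 mod 88 = 53; d_q = d mod (q−1) = 77.
m₁ = c^(d_p) mod p: c ≡ 41 (mod 89), and 41^53 mod 89 = 23.
m₂ = c^(d_q) mod q: c ≡ 67 (mod 97), and 67^77 mod 97 = 20.
h = q_inv·(m₁ − m₂) mod p = 78·(23 − 20) mod 89 = 56.
m = m₂ + h·q = 20 + 56·97 = 5452.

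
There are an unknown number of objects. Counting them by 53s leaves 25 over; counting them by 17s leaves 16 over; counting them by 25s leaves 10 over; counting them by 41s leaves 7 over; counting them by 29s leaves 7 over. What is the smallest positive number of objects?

21374660

Combine the congruences pairwise.
From N ≡ 25 (mod 53) write N = 25 + 53t. Substituting into N ≡ 16 (mod 17) gives 53t ≡ 8 (mod 17), and since 2⁻¹ ≡ 9 (mod 17), t ≡ 4. Hence N ≡ 25 + 53·4 = 237 (mod 901).
From N ≡ 237 (mod 901) write N = 237 + 901t. Substituting into N ≡ 10 (mod 25) gives 901t ≡ 23 (mod 25), and since 1⁻¹ ≡ 1 (mod 25), t ≡ 23. Hence N ≡ 237 + 901·23 = 20960 (mod 22525).
From N ≡ 20960 (mod 22525) write N = 20960 + 22525t. Substituting into N ≡ 7 (mod 41) gives 22525t ≡ 39 (mod 41), and since 16⁻¹ ≡ 18 (mod 41), t ≡ 5. Hence N ≡ 20960 + 22525·5 = 133585 (mod 923525).
From N ≡ 133585 (mod 923525) write N = 133585 + 923525t. Substituting into N ≡ 7 (mod 29) gives 923525t ≡ 25 (mod 29), and since 20⁻¹ ≡ 16 (mod 29), t ≡ 23. Hence N ≡ 133585 + 923525·23 = 21374660 (mod 26782225).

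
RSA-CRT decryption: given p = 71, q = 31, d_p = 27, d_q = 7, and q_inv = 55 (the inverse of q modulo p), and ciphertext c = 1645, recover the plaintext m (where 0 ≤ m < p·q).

m₁ = c^(d_p) mod p: c ≡ 12 (mod 71), and 12^27 mod 71 = 40.
m₂ = c^(d_q) mod q: c ≡ 2 (mod 31), and 2^7 mod 31 = 4.
h = q_inv·(m₁ − m₂) mod p = 55·(40 − 4) mod 71 = 63.
m = m₂ + h·q = 4 + 63·31 = 1957.

1957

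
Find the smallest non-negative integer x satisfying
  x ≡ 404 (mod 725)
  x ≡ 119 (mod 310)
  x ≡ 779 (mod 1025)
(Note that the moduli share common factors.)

gcd(725, 310) = 5 and 5 | (119 − 404), so the pair is consistent; merging gives x ≡ 11279 (mod 44950), where 44950 = lcm(725, 310).
gcd(44950, 1025) = 25 and 25 | (779 − 11279), so the pair is consistent; merging gives x ≡ 1314829 (mod 1842950), where 1842950 = lcm(44950, 1025).
The solution is unique modulo lcm(725, 310, 1025) = 1842950.

1314829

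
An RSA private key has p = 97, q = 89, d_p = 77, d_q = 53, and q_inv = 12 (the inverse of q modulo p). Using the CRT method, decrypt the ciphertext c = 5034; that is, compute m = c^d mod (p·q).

5974

m₁ = c^(d_p) mod p: c ≡ 87 (mod 97), and 87^77 mod 97 = 57.
m₂ = c^(d_q) mod q: c ≡ 50 (mod 89), and 50^53 mod 89 = 11.
h = q_inv·(m₁ − m₂) mod p = 12·(57 − 11) mod 97 = 67.
m = m₂ + h·q = 11 + 67·89 = 5974.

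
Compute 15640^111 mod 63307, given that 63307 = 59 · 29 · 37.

Mod 59: 15640 ≡ 5; by Fermat, exponent reduces to 111 mod 58 = 53; 5^53 ≡ 29 (mod 59).
Mod 29: 15640 ≡ 9; by Fermat, exponent reduces to 111 mod 28 = 27; 9^27 ≡ 13 (mod 29).
Mod 37: 15640 ≡ 26; by Fermat, exponent reduces to 111 mod 36 = 3; 26^3 ≡ 1 (mod 37).
Combine by CRT: x ≡ 29 (mod 59), x ≡ 13 (mod 29), x ≡ 1 (mod 37) ⇒ x ≡ 60681 (mod 63307).

60681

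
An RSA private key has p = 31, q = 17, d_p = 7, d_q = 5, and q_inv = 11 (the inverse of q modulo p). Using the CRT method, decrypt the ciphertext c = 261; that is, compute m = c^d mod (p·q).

177

m₁ = c^(d_p) mod p: c ≡ 13 (mod 31), and 13^7 mod 31 = 22.
m₂ = c^(d_q) mod q: c ≡ 6 (mod 17), and 6^5 mod 17 = 7.
h = q_inv·(m₁ − m₂) mod p = 11·(22 − 7) mod 31 = 10.
m = m₂ + h·q = 7 + 10·17 = 177.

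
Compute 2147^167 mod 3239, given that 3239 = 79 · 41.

2002

Mod 79: 2147 ≡ 14; by Fermat, exponent reduces to 167 mod 78 = 11; 14^11 ≡ 27 (mod 79).
Mod 41: 2147 ≡ 15; by Fermat, exponent reduces to 167 mod 40 = 7; 15^7 ≡ 34 (mod 41).
Combine by CRT: x ≡ 27 (mod 79), x ≡ 34 (mod 41) ⇒ x ≡ 2002 (mod 3239).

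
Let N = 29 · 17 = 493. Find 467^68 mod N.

Mod 29: 467 ≡ 3; by Fermat, exponent reduces to 68 mod 28 = 12; 3^12 ≡ 16 (mod 29).
Mod 17: 467 ≡ 8; by Fermat, exponent reduces to 68 mod 16 = 4; 8^4 ≡ 16 (mod 17).
Combine by CRT: x ≡ 16 (mod 29), x ≡ 16 (mod 17) ⇒ x ≡ 16 (mod 493).

16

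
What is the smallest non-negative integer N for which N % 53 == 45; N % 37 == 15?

681

From N ≡ 45 (mod 53) write N = 45 + 53t. Substituting into N ≡ 15 (mod 37) gives 53t ≡ 7 (mod 37), and since 16⁻¹ ≡ 7 (mod 37), t ≡ 12. Hence N ≡ 45 + 53·12 = 681 (mod 1961).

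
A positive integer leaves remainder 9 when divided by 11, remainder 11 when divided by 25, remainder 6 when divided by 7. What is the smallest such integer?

636

From t ≡ 9 (mod 11) write t = 9 + 11s. Substituting into t ≡ 11 (mod 25) gives 11s ≡ 2 (mod 25), and since 11⁻¹ ≡ 16 (mod 25), s ≡ 7. Hence t ≡ 9 + 11·7 = 86 (mod 275).
From t ≡ 86 (mod 275) write t = 86 + 275s. Substituting into t ≡ 6 (mod 7) gives 275s ≡ 4 (mod 7), and since 2⁻¹ ≡ 4 (mod 7), s ≡ 2. Hence t ≡ 86 + 275·2 = 636 (mod 1925).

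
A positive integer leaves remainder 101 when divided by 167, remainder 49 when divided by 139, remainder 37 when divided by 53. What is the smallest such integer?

1140544

The moduli are pairwise coprime; N = 167·139·53 = 1230289.
N/167 = 7367; 7367 ≡ 19 (mod 167); 19·44 ≡ 1, so inverse 44.
N/139 = 8851; 8851 ≡ 94 (mod 139); 94·105 ≡ 1, so inverse 105.
N/53 = 23213; 23213 ≡ 52 (mod 53); 52·52 ≡ 1, so inverse 52.
x ≡ 101·7367·44 + 49·8851·105 + 37·23213·52 = 122939155.
122939155 mod 1230289 = 1140544.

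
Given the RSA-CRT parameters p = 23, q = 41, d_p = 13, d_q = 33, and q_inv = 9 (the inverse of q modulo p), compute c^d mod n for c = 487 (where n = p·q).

453

m₁ = c^(d_p) mod p: c ≡ 4 (mod 23), and 4^13 mod 23 = 16.
m₂ = c^(d_q) mod q: c ≡ 36 (mod 41), and 36^33 mod 41 = 2.
h = q_inv·(m₁ − m₂) mod p = 9·(16 − 2) mod 23 = 11.
m = m₂ + h·q = 2 + 11·41 = 453.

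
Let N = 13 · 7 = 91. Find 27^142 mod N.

Mod 13: 27 ≡ 1; by Fermat, exponent reduces to 142 mod 12 = 10; 1^10 ≡ 1 (mod 13).
Mod 7: 27 ≡ 6; by Fermat, exponent reduces to 142 mod 6 = 4; 6^4 ≡ 1 (mod 7).
Combine by CRT: x ≡ 1 (mod 13), x ≡ 1 (mod 7) ⇒ x ≡ 1 (mod 91).

1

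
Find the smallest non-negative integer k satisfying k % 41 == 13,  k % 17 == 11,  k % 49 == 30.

From k ≡ 13 (mod 41) write k = 13 + 41t. Substituting into k ≡ 11 (mod 17) gives 41t ≡ 15 (mod 17), and since 7⁻¹ ≡ 5 (mod 17), t ≡ 7. Hence k ≡ 13 + 41·7 = 300 (mod 697).
From k ≡ 300 (mod 697) write k = 300 + 697t. Substituting into k ≡ 30 (mod 49) gives 697t ≡ 24 (mod 49), and since 11⁻¹ ≡ 9 (mod 49), t ≡ 20. Hence k ≡ 300 + 697·20 = 14240 (mod 34153).

14240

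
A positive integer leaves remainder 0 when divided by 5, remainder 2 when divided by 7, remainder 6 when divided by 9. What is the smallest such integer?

The moduli are pairwise coprime; N = 5·7·9 = 315.
N/5 = 63; 63 ≡ 3 (mod 5); 3·2 ≡ 1, so inverse 2.
N/7 = 45; 45 ≡ 3 (mod 7); 3·5 ≡ 1, so inverse 5.
N/9 = 35; 35 ≡ 8 (mod 9); 8·8 ≡ 1, so inverse 8.
m ≡ 0·63·2 + 2·45·5 + 6·35·8 = 2130.
2130 mod 315 = 240.

240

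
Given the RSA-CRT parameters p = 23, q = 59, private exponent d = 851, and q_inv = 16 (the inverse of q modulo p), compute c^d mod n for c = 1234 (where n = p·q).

d_p = d mod (p−1) = 851 mod 22 = 15; d_q = d mod (q−1) = 39.
m₁ = c^(d_p) mod p: c ≡ 15 (mod 23), and 15^15 mod 23 = 21.
m₂ = c^(d_q) mod q: c ≡ 54 (mod 59), and 54^39 mod 59 = 55.
h = q_inv·(m₁ − m₂) mod p = 16·(21 − 55) mod 23 = 8.
m = m₂ + h·q = 55 + 8·59 = 527.

527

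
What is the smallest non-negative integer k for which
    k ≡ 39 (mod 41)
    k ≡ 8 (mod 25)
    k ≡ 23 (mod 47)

The moduli are pairwise coprime; N = 41·25·47 = 48175.
N/41 = 1175; 1175 ≡ 27 (mod 41); 27·38 ≡ 1, so inverse 38.
N/25 = 1927; 1927 ≡ 2 (mod 25); 2·13 ≡ 1, so inverse 13.
N/47 = 1025; 1025 ≡ 38 (mod 47); 38·26 ≡ 1, so inverse 26.
k ≡ 39·1175·38 + 8·1927·13 + 23·1025·26 = 2554708.
2554708 mod 48175 = 1433.

1433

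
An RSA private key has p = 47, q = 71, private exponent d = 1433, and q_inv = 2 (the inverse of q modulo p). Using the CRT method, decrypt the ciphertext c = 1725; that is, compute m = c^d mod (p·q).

2608

d_p = d mod (p−1) = 1433 mod 46 = 7; d_q = d mod (q−1) = 33.
m₁ = c^(d_p) mod p: c ≡ 33 (mod 47), and 33^7 mod 47 = 23.
m₂ = c^(d_q) mod q: c ≡ 21 (mod 71), and 21^33 mod 71 = 52.
h = q_inv·(m₁ − m₂) mod p = 2·(23 − 52) mod 47 = 36.
m = m₂ + h·q = 52 + 36·71 = 2608.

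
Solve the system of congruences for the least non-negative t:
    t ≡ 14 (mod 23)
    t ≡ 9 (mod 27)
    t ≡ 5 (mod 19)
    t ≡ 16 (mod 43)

136197

The moduli are pairwise coprime; N = 23·27·19·43 = 507357.
N/23 = 22059; 22059 ≡ 2 (mod 23); 2·12 ≡ 1, so inverse 12.
N/27 = 18791; 18791 ≡ 26 (mod 27); 26·26 ≡ 1, so inverse 26.
N/19 = 26703; 26703 ≡ 8 (mod 19); 8·12 ≡ 1, so inverse 12.
N/43 = 11799; 11799 ≡ 17 (mod 43); 17·38 ≡ 1, so inverse 38.
t ≡ 14·22059·12 + 9·18791·26 + 5·26703·12 + 16·11799·38 = 16878978.
16878978 mod 507357 = 136197.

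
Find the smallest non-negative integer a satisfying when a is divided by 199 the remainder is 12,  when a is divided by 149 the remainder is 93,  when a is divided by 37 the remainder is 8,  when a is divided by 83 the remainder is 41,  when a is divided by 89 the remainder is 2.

2086233427

From a ≡ 12 (mod 199) write a = 12 + 199t. Substituting into a ≡ 93 (mod 149) gives 199t ≡ 81 (mod 149), and since 50⁻¹ ≡ 3 (mod 149), t ≡ 94. Hence a ≡ 12 + 199·94 = 18718 (mod 29651).
From a ≡ 18718 (mod 29651) write a = 18718 + 29651t. Substituting into a ≡ 8 (mod 37) gives 29651t ≡ 12 (mod 37), and since 14⁻¹ ≡ 8 (mod 37), t ≡ 22. Hence a ≡ 18718 + 29651·22 = 671040 (mod 1097087).
From a ≡ 671040 (mod 1097087) write a = 671040 + 1097087t. Substituting into a ≡ 41 (mod 83) gives 1097087t ≡ 56 (mod 83), and since 76⁻¹ ≡ 71 (mod 83), t ≡ 75. Hence a ≡ 671040 + 1097087·75 = 82952565 (mod 91058221).
From a ≡ 82952565 (mod 91058221) write a = 82952565 + 91058221t. Substituting into a ≡ 2 (mod 89) gives 91058221t ≡ 65 (mod 89), and since 7⁻¹ ≡ 51 (mod 89), t ≡ 22. Hence a ≡ 82952565 + 91058221·22 = 2086233427 (mod 8104181669).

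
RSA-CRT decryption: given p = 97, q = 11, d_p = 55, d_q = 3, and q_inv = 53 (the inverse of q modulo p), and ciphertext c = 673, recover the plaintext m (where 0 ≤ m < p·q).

976

m₁ = c^(d_p) mod p: c ≡ 91 (mod 97), and 91^55 mod 97 = 6.
m₂ = c^(d_q) mod q: c ≡ 2 (mod 11), and 2^3 mod 11 = 8.
h = q_inv·(m₁ − m₂) mod p = 53·(6 − 8) mod 97 = 88.
m = m₂ + h·q = 8 + 88·11 = 976.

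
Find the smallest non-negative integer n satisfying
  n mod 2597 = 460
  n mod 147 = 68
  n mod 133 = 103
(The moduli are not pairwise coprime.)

130310

gcd(2597, 147) = 49 and 49 | (68 − 460), so the pair is consistent; merging gives n ≡ 5654 (mod 7791), where 7791 = lcm(2597, 147).
gcd(7791, 133) = 7 and 7 | (103 − 5654), so the pair is consistent; merging gives n ≡ 130310 (mod 148029), where 148029 = lcm(7791, 133).
The solution is unique modulo lcm(2597, 147, 133) = 148029.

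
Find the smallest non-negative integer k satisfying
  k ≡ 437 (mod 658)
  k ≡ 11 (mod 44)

gcd(658, 44) = 2 and 2 | (11 − 437), so the pair is consistent; merging gives k ≡ 10307 (mod 14476), where 14476 = lcm(658, 44).
The solution is unique modulo lcm(658, 44) = 14476.

10307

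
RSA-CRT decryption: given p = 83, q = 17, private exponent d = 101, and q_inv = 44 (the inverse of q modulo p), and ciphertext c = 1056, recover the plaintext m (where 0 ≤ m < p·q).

984

d_p = d mod (p−1) = 101 mod 82 = 19; d_q = d mod (q−1) = 5.
m₁ = c^(d_p) mod p: c ≡ 60 (mod 83), and 60^19 mod 83 = 71.
m₂ = c^(d_q) mod q: c ≡ 2 (mod 17), and 2^5 mod 17 = 15.
h = q_inv·(m₁ − m₂) mod p = 44·(71 − 15) mod 83 = 57.
m = m₂ + h·q = 15 + 57·17 = 984.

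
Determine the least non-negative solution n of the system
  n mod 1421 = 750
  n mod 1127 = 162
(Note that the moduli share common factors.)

30591

gcd(1421, 1127) = 49 and 49 | (162 − 750), so the pair is consistent; merging gives n ≡ 30591 (mod 32683), where 32683 = lcm(1421, 1127).
The solution is unique modulo lcm(1421, 1127) = 32683.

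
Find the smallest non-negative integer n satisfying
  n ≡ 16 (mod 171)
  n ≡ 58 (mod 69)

gcd(171, 69) = 3 and 3 | (58 − 16), so the pair is consistent; merging gives n ≡ 3094 (mod 3933), where 3933 = lcm(171, 69).
The solution is unique modulo lcm(171, 69) = 3933.

3094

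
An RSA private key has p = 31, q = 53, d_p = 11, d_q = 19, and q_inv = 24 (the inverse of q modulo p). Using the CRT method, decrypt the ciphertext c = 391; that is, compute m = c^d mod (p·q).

1436

m₁ = c^(d_p) mod p: c ≡ 19 (mod 31), and 19^11 mod 31 = 10.
m₂ = c^(d_q) mod q: c ≡ 20 (mod 53), and 20^19 mod 53 = 5.
h = q_inv·(m₁ − m₂) mod p = 24·(10 − 5) mod 31 = 27.
m = m₂ + h·q = 5 + 27·53 = 1436.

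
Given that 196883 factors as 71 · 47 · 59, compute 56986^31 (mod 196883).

Mod 71: 56986 ≡ 44; 44^31 ≡ 59 (mod 71).
Mod 47: 56986 ≡ 22; 22^31 ≡ 30 (mod 47).
Mod 59: 56986 ≡ 51; 51^31 ≡ 5 (mod 59).
Combine by CRT: x ≡ 59 (mod 71), x ≡ 30 (mod 47), x ≡ 5 (mod 59) ⇒ x ≡ 186150 (mod 196883).

186150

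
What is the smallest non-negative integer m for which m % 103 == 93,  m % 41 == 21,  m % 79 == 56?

6376

From m ≡ 93 (mod 103) write m = 93 + 103t. Substituting into m ≡ 21 (mod 41) gives 103t ≡ 10 (mod 41), and since 21⁻¹ ≡ 2 (mod 41), t ≡ 20. Hence m ≡ 93 + 103·20 = 2153 (mod 4223).
From m ≡ 2153 (mod 4223) write m = 2153 + 4223t. Substituting into m ≡ 56 (mod 79) gives 4223t ≡ 36 (mod 79), and since 36⁻¹ ≡ 11 (mod 79), t ≡ 1. Hence m ≡ 2153 + 4223·1 = 6376 (mod 333617).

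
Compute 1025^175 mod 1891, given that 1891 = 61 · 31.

807

Mod 61: 1025 ≡ 49; by Fermat, exponent reduces to 175 mod 60 = 55; 49^55 ≡ 14 (mod 61).
Mod 31: 1025 ≡ 2; by Fermat, exponent reduces to 175 mod 30 = 25; 2^25 ≡ 1 (mod 31).
Combine by CRT: x ≡ 14 (mod 61), x ≡ 1 (mod 31) ⇒ x ≡ 807 (mod 1891).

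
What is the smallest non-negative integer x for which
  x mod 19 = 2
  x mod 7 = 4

From x ≡ 2 (mod 19) write x = 2 + 19t. Substituting into x ≡ 4 (mod 7) gives 19t ≡ 2 (mod 7), and since 5⁻¹ ≡ 3 (mod 7), t ≡ 6. Hence x ≡ 2 + 19·6 = 116 (mod 133).

116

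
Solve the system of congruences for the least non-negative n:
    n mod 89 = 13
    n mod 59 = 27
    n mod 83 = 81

From n ≡ 13 (mod 89) write n = 13 + 89t. Substituting into n ≡ 27 (mod 59) gives 89t ≡ 14 (mod 59), and since 30⁻¹ ≡ 2 (mod 59), t ≡ 28. Hence n ≡ 13 + 89·28 = 2505 (mod 5251).
From n ≡ 2505 (mod 5251) write n = 2505 + 5251t. Substituting into n ≡ 81 (mod 83) gives 5251t ≡ 66 (mod 83), and since 22⁻¹ ≡ 34 (mod 83), t ≡ 3. Hence n ≡ 2505 + 5251·3 = 18258 (mod 435833).

18258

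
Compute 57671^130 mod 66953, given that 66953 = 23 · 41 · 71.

Mod 23: 57671 ≡ 10; by Fermat, exponent reduces to 130 mod 22 = 20; 10^20 ≡ 3 (mod 23).
Mod 41: 57671 ≡ 25; by Fermat, exponent reduces to 130 mod 40 = 10; 25^10 ≡ 1 (mod 41).
Mod 71: 57671 ≡ 19; by Fermat, exponent reduces to 130 mod 70 = 60; 19^60 ≡ 48 (mod 71).
Combine by CRT: x ≡ 3 (mod 23), x ≡ 1 (mod 41), x ≡ 48 (mod 71) ⇒ x ≡ 38459 (mod 66953).

38459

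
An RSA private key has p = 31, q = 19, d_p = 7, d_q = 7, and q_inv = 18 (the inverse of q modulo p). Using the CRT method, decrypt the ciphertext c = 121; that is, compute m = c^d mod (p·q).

45

m₁ = c^(d_p) mod p: c ≡ 28 (mod 31), and 28^7 mod 31 = 14.
m₂ = c^(d_q) mod q: c ≡ 7 (mod 19), and 7^7 mod 19 = 7.
h = q_inv·(m₁ − m₂) mod p = 18·(14 − 7) mod 31 = 2.
m = m₂ + h·q = 7 + 2·19 = 45.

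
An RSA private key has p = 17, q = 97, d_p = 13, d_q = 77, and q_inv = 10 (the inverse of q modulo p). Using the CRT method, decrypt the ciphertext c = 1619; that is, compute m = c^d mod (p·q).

m₁ = c^(d_p) mod p: c ≡ 4 (mod 17), and 4^13 mod 17 = 4.
m₂ = c^(d_q) mod q: c ≡ 67 (mod 97), and 67^77 mod 97 = 20.
h = q_inv·(m₁ − m₂) mod p = 10·(4 − 20) mod 17 = 10.
m = m₂ + h·q = 20 + 10·97 = 990.

990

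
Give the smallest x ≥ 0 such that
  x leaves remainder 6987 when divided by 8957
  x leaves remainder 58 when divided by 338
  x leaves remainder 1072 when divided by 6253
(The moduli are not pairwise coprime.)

463794

gcd(8957, 338) = 169 and 169 | (58 − 6987), so the pair is consistent; merging gives x ≡ 15944 (mod 17914), where 17914 = lcm(8957, 338).
gcd(17914, 6253) = 169 and 169 | (1072 − 15944), so the pair is consistent; merging gives x ≡ 463794 (mod 662818), where 662818 = lcm(17914, 6253).
The solution is unique modulo lcm(8957, 338, 6253) = 662818.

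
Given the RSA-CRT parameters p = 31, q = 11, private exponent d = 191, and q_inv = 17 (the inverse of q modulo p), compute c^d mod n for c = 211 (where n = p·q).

222

d_p = d mod (p−1) = 191 mod 30 = 11; d_q = d mod (q−1) = 1.
m₁ = c^(d_p) mod p: c ≡ 25 (mod 31), and 25^11 mod 31 = 5.
m₂ = c^(d_q) mod q: c ≡ 2 (mod 11), and 2^1 mod 11 = 2.
h = q_inv·(m₁ − m₂) mod p = 17·(5 − 2) mod 31 = 20.
m = m₂ + h·q = 2 + 20·11 = 222.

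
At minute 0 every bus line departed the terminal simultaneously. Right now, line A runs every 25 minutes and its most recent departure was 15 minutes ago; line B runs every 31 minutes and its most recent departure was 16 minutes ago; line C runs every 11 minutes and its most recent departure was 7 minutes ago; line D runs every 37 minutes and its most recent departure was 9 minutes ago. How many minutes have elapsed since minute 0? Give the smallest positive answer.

Combine the congruences pairwise.
From t ≡ 15 (mod 25) write t = 15 + 25s. Substituting into t ≡ 16 (mod 31) gives 25s ≡ 1 (mod 31), and since 25⁻¹ ≡ 5 (mod 31), s ≡ 5. Hence t ≡ 15 + 25·5 = 140 (mod 775).
From t ≡ 140 (mod 775) write t = 140 + 775s. Substituting into t ≡ 7 (mod 11) gives 775s ≡ 10 (mod 11), and since 5⁻¹ ≡ 9 (mod 11), s ≡ 2. Hence t ≡ 140 + 775·2 = 1690 (mod 8525).
From t ≡ 1690 (mod 8525) write t = 1690 + 8525s. Substituting into t ≡ 9 (mod 37) gives 8525s ≡ 21 (mod 37), and since 15⁻¹ ≡ 5 (mod 37), s ≡ 31. Hence t ≡ 1690 + 8525·31 = 265965 (mod 315425).

265965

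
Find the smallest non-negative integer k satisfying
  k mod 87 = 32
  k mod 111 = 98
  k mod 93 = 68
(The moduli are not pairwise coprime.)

Combine the congruences pairwise.
gcd(87, 111) = 3 and 3 | (98 − 32), so the pair is consistent; merging gives k ≡ 2207 (mod 3219), where 3219 = lcm(87, 111).
gcd(3219, 93) = 3 and 3 | (68 − 2207), so the pair is consistent; merging gives k ≡ 2207 (mod 99789), where 99789 = lcm(3219, 93).
The solution is unique modulo lcm(87, 111, 93) = 99789.

2207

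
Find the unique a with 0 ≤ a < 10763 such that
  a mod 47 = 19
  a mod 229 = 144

From a ≡ 19 (mod 47) write a = 19 + 47t. Substituting into a ≡ 144 (mod 229) gives 47t ≡ 125 (mod 229), and since 47⁻¹ ≡ 39 (mod 229), t ≡ 66. Hence a ≡ 19 + 47·66 = 3121 (mod 10763).

3121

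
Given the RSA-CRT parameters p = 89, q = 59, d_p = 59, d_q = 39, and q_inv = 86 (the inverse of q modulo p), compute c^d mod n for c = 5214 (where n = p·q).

2035

m₁ = c^(d_p) mod p: c ≡ 52 (mod 89), and 52^59 mod 89 = 77.
m₂ = c^(d_q) mod q: c ≡ 22 (mod 59), and 22^39 mod 59 = 29.
h = q_inv·(m₁ − m₂) mod p = 86·(77 − 29) mod 89 = 34.
m = m₂ + h·q = 29 + 34·59 = 2035.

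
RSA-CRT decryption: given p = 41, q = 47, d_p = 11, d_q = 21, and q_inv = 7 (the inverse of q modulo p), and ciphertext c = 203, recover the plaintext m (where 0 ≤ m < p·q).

m₁ = c^(d_p) mod p: c ≡ 39 (mod 41), and 39^11 mod 41 = 2.
m₂ = c^(d_q) mod q: c ≡ 15 (mod 47), and 15^21 mod 47 = 33.
h = q_inv·(m₁ − m₂) mod p = 7·(2 − 33) mod 41 = 29.
m = m₂ + h·q = 33 + 29·47 = 1396.

1396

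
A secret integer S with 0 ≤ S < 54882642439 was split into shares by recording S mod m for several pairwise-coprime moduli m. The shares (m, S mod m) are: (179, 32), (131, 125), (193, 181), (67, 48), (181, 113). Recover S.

21520007964

The moduli are pairwise coprime; N = 179·131·193·67·181 = 54882642439.
N/179 = 306606941; 306606941 ≡ 168 (mod 179); 168·65 ≡ 1, so inverse 65.
N/131 = 418951469; 418951469 ≡ 107 (mod 131); 107·60 ≡ 1, so inverse 60.
N/193 = 284366023; 284366023 ≡ 16 (mod 193); 16·181 ≡ 1, so inverse 181.
N/67 = 819143917; 819143917 ≡ 41 (mod 67); 41·18 ≡ 1, so inverse 18.
N/181 = 303219019; 303219019 ≡ 36 (mod 181); 36·176 ≡ 1, so inverse 176.
S ≡ 32·306606941·65 + 125·418951469·60 + 181·284366023·181 + 48·819143917·18 + 113·303219019·176 = 19834153928443.
19834153928443 mod 54882642439 = 21520007964.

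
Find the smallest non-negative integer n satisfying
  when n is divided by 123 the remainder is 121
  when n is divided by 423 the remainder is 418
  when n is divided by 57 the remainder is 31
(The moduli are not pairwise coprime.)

197536

gcd(123, 423) = 3 and 3 | (418 − 121), so the pair is consistent; merging gives n ≡ 6763 (mod 17343), where 17343 = lcm(123, 423).
gcd(17343, 57) = 3 and 3 | (31 − 6763), so the pair is consistent; merging gives n ≡ 197536 (mod 329517), where 329517 = lcm(17343, 57).
The solution is unique modulo lcm(123, 423, 57) = 329517.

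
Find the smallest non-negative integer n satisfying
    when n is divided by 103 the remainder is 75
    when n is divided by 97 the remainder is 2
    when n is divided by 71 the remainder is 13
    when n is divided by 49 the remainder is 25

23149634

The moduli are pairwise coprime; M = 103·97·71·49 = 34758689.
M/103 = 337463; 337463 ≡ 35 (mod 103); 35·53 ≡ 1, so inverse 53.
M/97 = 358337; 358337 ≡ 19 (mod 97); 19·46 ≡ 1, so inverse 46.
M/71 = 489559; 489559 ≡ 14 (mod 71); 14·66 ≡ 1, so inverse 66.
M/49 = 709361; 709361 ≡ 37 (mod 49); 37·4 ≡ 1, so inverse 4.
n ≡ 75·337463·53 + 2·358337·46 + 13·489559·66 + 25·709361·4 = 1865360151.
1865360151 mod 34758689 = 23149634.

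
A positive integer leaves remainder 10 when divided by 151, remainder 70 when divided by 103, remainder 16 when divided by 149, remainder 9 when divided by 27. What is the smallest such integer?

The moduli are pairwise coprime; N = 151·103·149·27 = 62569719.
N/151 = 414369; 414369 ≡ 25 (mod 151); 25·145 ≡ 1, so inverse 145.
N/103 = 607473; 607473 ≡ 82 (mod 103); 82·49 ≡ 1, so inverse 49.
N/149 = 419931; 419931 ≡ 49 (mod 149); 49·73 ≡ 1, so inverse 73.
N/27 = 2317397; 2317397 ≡ 14 (mod 27); 14·2 ≡ 1, so inverse 2.
x ≡ 10·414369·145 + 70·607473·49 + 16·419931·73 + 9·2317397·2 = 3216659994.
3216659994 mod 62569719 = 25604325.

25604325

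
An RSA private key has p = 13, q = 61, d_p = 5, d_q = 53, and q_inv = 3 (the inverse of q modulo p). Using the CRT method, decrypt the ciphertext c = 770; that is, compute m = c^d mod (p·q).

m₁ = c^(d_p) mod p: c ≡ 3 (mod 13), and 3^5 mod 13 = 9.
m₂ = c^(d_q) mod q: c ≡ 38 (mod 61), and 38^53 mod 61 = 28.
h = q_inv·(m₁ − m₂) mod p = 3·(9 − 28) mod 13 = 8.
m = m₂ + h·q = 28 + 8·61 = 516.

516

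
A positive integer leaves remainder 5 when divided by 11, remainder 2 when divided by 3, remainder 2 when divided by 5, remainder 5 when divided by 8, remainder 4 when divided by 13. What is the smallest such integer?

From N ≡ 5 (mod 11) write N = 5 + 11t. Substituting into N ≡ 2 (mod 3) gives 11t ≡ 0 (mod 3), and since 2⁻¹ ≡ 2 (mod 3), t ≡ 0. Hence N ≡ 5 + 11·0 = 5 (mod 33).
From N ≡ 5 (mod 33) write N = 5 + 33t. Substituting into N ≡ 2 (mod 5) gives 33t ≡ 2 (mod 5), and since 3⁻¹ ≡ 2 (mod 5), t ≡ 4. Hence N ≡ 5 + 33·4 = 137 (mod 165).
From N ≡ 137 (mod 165) write N = 137 + 165t. Substituting into N ≡ 5 (mod 8) gives 165t ≡ 4 (mod 8), and since 5⁻¹ ≡ 5 (mod 8), t ≡ 4. Hence N ≡ 137 + 165·4 = 797 (mod 1320).
From N ≡ 797 (mod 1320) write N = 797 + 1320t. Substituting into N ≡ 4 (mod 13) gives 1320t ≡ 0 (mod 13), and since 7⁻¹ ≡ 2 (mod 13), t ≡ 0. Hence N ≡ 797 + 1320·0 = 797 (mod 17160).

797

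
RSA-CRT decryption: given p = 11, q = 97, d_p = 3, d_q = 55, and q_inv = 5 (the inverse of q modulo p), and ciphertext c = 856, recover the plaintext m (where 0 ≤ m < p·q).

m₁ = c^(d_p) mod p: c ≡ 9 (mod 11), and 9^3 mod 11 = 3.
m₂ = c^(d_q) mod q: c ≡ 80 (mod 97), and 80^55 mod 97 = 58.
h = q_inv·(m₁ − m₂) mod p = 5·(3 − 58) mod 11 = 0.
m = m₂ + h·q = 58 + 0·97 = 58.

58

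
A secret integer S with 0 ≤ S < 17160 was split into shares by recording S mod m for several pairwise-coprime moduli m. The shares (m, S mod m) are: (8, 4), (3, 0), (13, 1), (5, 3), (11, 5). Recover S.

12468

The moduli are pairwise coprime; N = 8·3·13·5·11 = 17160.
N/8 = 2145; 2145 ≡ 1 (mod 8), inverse 1.
N/3 = 5720; 5720 ≡ 2 (mod 3); 2·2 ≡ 1, so inverse 2.
N/13 = 1320; 1320 ≡ 7 (mod 13); 7·2 ≡ 1, so inverse 2.
N/5 = 3432; 3432 ≡ 2 (mod 5); 2·3 ≡ 1, so inverse 3.
N/11 = 1560; 1560 ≡ 9 (mod 11); 9·5 ≡ 1, so inverse 5.
S ≡ 4·2145·1 + 0·5720·2 + 1·1320·2 + 3·3432·3 + 5·1560·5 = 81108.
81108 mod 17160 = 12468.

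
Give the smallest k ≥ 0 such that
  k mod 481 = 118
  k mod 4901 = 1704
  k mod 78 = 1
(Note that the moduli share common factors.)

Combine the congruences pairwise.
gcd(481, 4901) = 13 and 13 | (1704 − 118), so the pair is consistent; merging gives k ≡ 45813 (mod 181337), where 181337 = lcm(481, 4901).
gcd(181337, 78) = 13 and 13 | (1 − 45813), so the pair is consistent; merging gives k ≡ 408487 (mod 1088022), where 1088022 = lcm(181337, 78).
The solution is unique modulo lcm(481, 4901, 78) = 1088022.

408487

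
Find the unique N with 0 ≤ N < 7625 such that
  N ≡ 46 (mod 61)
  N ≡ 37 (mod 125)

From N ≡ 46 (mod 61) write N = 46 + 61t. Substituting into N ≡ 37 (mod 125) gives 61t ≡ 116 (mod 125), and since 61⁻¹ ≡ 41 (mod 125), t ≡ 6. Hence N ≡ 46 + 61·6 = 412 (mod 7625).

412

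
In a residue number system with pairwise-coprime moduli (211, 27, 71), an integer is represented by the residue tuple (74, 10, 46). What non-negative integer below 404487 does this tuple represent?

Combine the congruences pairwise.
From x ≡ 74 (mod 211) write x = 74 + 211t. Substituting into x ≡ 10 (mod 27) gives 211t ≡ 17 (mod 27), and since 22⁻¹ ≡ 16 (mod 27), t ≡ 2. Hence x ≡ 74 + 211·2 = 496 (mod 5697).
From x ≡ 496 (mod 5697) write x = 496 + 5697t. Substituting into x ≡ 46 (mod 71) gives 5697t ≡ 47 (mod 71), and since 17⁻¹ ≡ 46 (mod 71), t ≡ 32. Hence x ≡ 496 + 5697·32 = 182800 (mod 404487).

182800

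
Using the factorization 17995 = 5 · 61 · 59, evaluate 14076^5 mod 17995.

Mod 5: 14076 ≡ 1; by Fermat, exponent reduces to 5 mod 4 = 1; 1^1 ≡ 1 (mod 5).
Mod 61: 14076 ≡ 46; 46^5 ≡ 14 (mod 61).
Mod 59: 14076 ≡ 34; 34^5 ≡ 55 (mod 59).
Combine by CRT: x ≡ 1 (mod 5), x ≡ 14 (mod 61), x ≡ 55 (mod 59) ⇒ x ≡ 13861 (mod 17995).

13861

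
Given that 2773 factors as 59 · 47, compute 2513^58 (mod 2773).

1358

Mod 59: 2513 ≡ 35; since 58 | 58, by Fermat 35^58 ≡ 1 (mod 59).
Mod 47: 2513 ≡ 22; by Fermat, exponent reduces to 58 mod 46 = 12; 22^12 ≡ 42 (mod 47).
Combine by CRT: x ≡ 1 (mod 59), x ≡ 42 (mod 47) ⇒ x ≡ 1358 (mod 2773).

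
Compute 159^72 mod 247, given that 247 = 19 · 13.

Mod 19: 159 ≡ 7; since 18 | 72, by Fermat 7^72 ≡ 1 (mod 19).
Mod 13: 159 ≡ 3; since 12 | 72, by Fermat 3^72 ≡ 1 (mod 13).
Combine by CRT: x ≡ 1 (mod 19), x ≡ 1 (mod 13) ⇒ x ≡ 1 (mod 247).

1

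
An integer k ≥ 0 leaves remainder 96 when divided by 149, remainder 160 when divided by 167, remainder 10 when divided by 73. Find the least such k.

Combine the congruences pairwise.
From k ≡ 96 (mod 149) write k = 96 + 149t. Substituting into k ≡ 160 (mod 167) gives 149t ≡ 64 (mod 167), and since 149⁻¹ ≡ 102 (mod 167), t ≡ 15. Hence k ≡ 96 + 149·15 = 2331 (mod 24883).
From k ≡ 2331 (mod 24883) write k = 2331 + 24883t. Substituting into k ≡ 10 (mod 73) gives 24883t ≡ 15 (mod 73), and since 63⁻¹ ≡ 51 (mod 73), t ≡ 35. Hence k ≡ 2331 + 24883·35 = 873236 (mod 1816459).

873236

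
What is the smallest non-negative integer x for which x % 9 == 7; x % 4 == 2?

34

From x ≡ 7 (mod 9) write x = 7 + 9t. Substituting into x ≡ 2 (mod 4) gives 9t ≡ 3 (mod 4), and since 1⁻¹ ≡ 1 (mod 4), t ≡ 3. Hence x ≡ 7 + 9·3 = 34 (mod 36).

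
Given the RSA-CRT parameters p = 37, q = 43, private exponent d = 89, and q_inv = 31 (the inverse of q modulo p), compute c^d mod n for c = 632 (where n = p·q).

1431

d_p = d mod (p−1) = 89 mod 36 = 17; d_q = d mod (q−1) = 5.
m₁ = c^(d_p) mod p: c ≡ 3 (mod 37), and 3^17 mod 37 = 25.
m₂ = c^(d_q) mod q: c ≡ 30 (mod 43), and 30^5 mod 43 = 12.
h = q_inv·(m₁ − m₂) mod p = 31·(25 − 12) mod 37 = 33.
m = m₂ + h·q = 12 + 33·43 = 1431.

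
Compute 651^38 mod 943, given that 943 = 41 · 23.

Mod 41: 651 ≡ 36; 36^38 ≡ 23 (mod 41).
Mod 23: 651 ≡ 7; by Fermat, exponent reduces to 38 mod 22 = 16; 7^16 ≡ 6 (mod 23).
Combine by CRT: x ≡ 23 (mod 41), x ≡ 6 (mod 23) ⇒ x ≡ 351 (mod 943).

351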